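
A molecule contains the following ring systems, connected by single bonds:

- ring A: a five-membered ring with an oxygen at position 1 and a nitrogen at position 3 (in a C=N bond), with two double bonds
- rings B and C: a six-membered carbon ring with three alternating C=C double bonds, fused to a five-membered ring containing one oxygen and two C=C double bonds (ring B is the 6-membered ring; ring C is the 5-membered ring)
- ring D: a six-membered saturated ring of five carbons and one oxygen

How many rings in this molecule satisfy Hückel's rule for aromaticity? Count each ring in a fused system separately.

3

Ring A is planar and fully conjugated; 2 ring double bonds (4 π electrons) plus a heteroatom lone pair (2) give 6 π electrons. That satisfies 4n+2 with n=1, so ring A is aromatic (oxazole).
Rings B and C form a fused bicyclic system (with one oxygen) with 9 sp² atoms and 10 π electrons from ring double bonds plus a heteroatom lone pair. 10 = 4(2)+2, so the system is aromatic and both rings count as aromatic (benzofuran).
Ring D has only sp³ atoms, so it is not fully conjugated — not aromatic (tetrahydropyran).
Aromatic: A, B, C. Total: 3.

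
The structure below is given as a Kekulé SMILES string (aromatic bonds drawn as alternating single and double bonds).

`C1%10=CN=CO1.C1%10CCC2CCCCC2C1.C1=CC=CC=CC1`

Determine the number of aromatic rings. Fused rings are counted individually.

1

The SMILES encodes a five-membered ring with an oxygen at position 1 and a nitrogen at position 3 (in a C=N bond), with two double bonds; two fused six-membered saturated carbon rings; a seven-membered carbon ring with three C=C double bonds and one sp³ carbon.
The 5-membered ring with one oxygen and one =N– is planar and fully conjugated; 2 ring double bonds (4 π electrons) plus a heteroatom lone pair (2) give 6 π electrons. That satisfies 4n+2 with n=1, so it is aromatic (oxazole).
The 6-membered ring has only sp³ atoms, so it is not fully conjugated — not aromatic (cyclohexane ring).
The second 6-membered ring has only sp³ atoms, so it is not fully conjugated — not aromatic (cyclohexane ring).
The 7-membered ring has one sp³ carbon, so it is not fully conjugated — not aromatic (cycloheptatriene).
1 of the 4 rings is aromatic. Total: 1.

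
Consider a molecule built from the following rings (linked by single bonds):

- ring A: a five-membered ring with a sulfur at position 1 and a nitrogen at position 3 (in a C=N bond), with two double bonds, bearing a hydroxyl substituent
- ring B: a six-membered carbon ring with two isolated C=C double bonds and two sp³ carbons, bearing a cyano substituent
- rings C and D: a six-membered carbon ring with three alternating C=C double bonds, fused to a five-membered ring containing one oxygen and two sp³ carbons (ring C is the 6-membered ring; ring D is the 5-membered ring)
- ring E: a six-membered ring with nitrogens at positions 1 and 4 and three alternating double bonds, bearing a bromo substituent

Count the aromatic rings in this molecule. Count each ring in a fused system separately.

3

Ring A is fully conjugated (every ring atom contributes a p orbital); 2 ring double bonds (4 π electrons) plus a heteroatom lone pair (2) give 6 π electrons. Since 6 = 4n+2 (n=1), ring A is aromatic (thiazole).
Ring B has two sp³ carbons, so it is not fully conjugated — not aromatic (1,4-cyclohexadiene).
Ring C is fully conjugated (every ring atom contributes a p orbital); 3 ring double bonds give 6 π electrons. Since 6 = 4n+2 (n=1), ring C is aromatic (benzene ring).
Ring D has two sp³ carbons, so it is not fully conjugated — not aromatic (oxolane ring).
Ring E is fully conjugated (every ring atom contributes a p orbital); 3 ring double bonds give 6 π electrons. Since 6 = 4n+2 (n=1), ring E is aromatic (pyrazine).
Aromatic: A, C, E. Total: 3.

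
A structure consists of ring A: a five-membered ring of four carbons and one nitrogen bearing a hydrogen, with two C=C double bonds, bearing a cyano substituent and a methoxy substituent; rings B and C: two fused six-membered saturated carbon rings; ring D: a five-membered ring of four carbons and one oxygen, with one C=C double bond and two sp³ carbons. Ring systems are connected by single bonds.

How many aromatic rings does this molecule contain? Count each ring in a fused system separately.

1

Ring A is planar and fully conjugated; 2 ring double bonds (4 π electrons) plus a heteroatom lone pair (2) give 6 π electrons. 6 = 4(1)+2, so ring A is aromatic (pyrrole).
Ring B has only sp³ atoms, so it is not fully conjugated — not aromatic (cyclohexane ring).
Ring C has only sp³ atoms, so it is not fully conjugated — not aromatic (cyclohexane ring).
Ring D has two sp³ carbons, so it is not fully conjugated — not aromatic (2,3-dihydrofuran).
Aromatic: A. Total: 1.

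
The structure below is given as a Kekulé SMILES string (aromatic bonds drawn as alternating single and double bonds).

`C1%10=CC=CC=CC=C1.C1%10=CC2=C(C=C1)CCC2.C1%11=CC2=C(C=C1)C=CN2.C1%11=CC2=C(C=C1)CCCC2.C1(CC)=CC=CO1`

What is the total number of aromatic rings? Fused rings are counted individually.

5

The SMILES encodes an eight-membered carbon ring with four alternating C=C double bonds; a six-membered carbon ring with three alternating C=C double bonds, fused to a saturated five-membered carbon ring; a six-membered carbon ring with three alternating C=C double bonds, fused to a five-membered ring containing one N–H nitrogen and two C=C double bonds; a six-membered carbon ring with three alternating C=C double bonds, fused to a saturated six-membered carbon ring; a five-membered ring of four carbons and one oxygen, with two C=C double bonds.
The 8-membered ring has only sp² ring atoms; a planar conformation would have a fully conjugated π system of 8 electrons. But 8 = 4(2), which is 4n not 4n+2, so it is not aromatic (cyclooctatetraene) — cyclooctatetraene distorts into a non-planar tub to avoid antiaromaticity.
The 6-membered ring is planar and fully conjugated; 3 ring double bonds give 6 π electrons. 6 = 4(1)+2, so it is aromatic (benzene ring).
The 5-membered ring has three sp³ carbons, so it is not fully conjugated — not aromatic (cyclopentane ring).
The fused 6/5-membered bicyclic (with one N–H) is a single π system with 9 sp² atoms and 10 π electrons from ring double bonds plus a heteroatom lone pair. 10 = 4(2)+2, so the system is aromatic and both rings count as aromatic (indole).
The second 6-membered ring is planar and fully conjugated; 3 ring double bonds give 6 π electrons. Since 6 = 4n+2 (n=1), it is aromatic (benzene ring).
The third 6-membered ring has four sp³ carbons, so it is not fully conjugated — not aromatic (cyclohexane ring).
The 5-membered ring with one oxygen is planar and fully conjugated; 2 ring double bonds (4 π electrons) plus a heteroatom lone pair (2) give 6 π electrons. 6 = 4(1)+2, so it is aromatic (furan).
5 of the 8 rings are aromatic. Total: 5.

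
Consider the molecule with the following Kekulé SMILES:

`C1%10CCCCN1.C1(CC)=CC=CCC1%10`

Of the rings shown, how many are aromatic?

The SMILES encodes a six-membered saturated ring of five carbons and one N–H nitrogen; a six-membered carbon ring with two conjugated C=C double bonds and two sp³ carbons.
The 6-membered ring with one N–H has only sp³ atoms, so it is not fully conjugated — not aromatic (piperidine).
The 6-membered ring has two sp³ carbons, so it is not fully conjugated — not aromatic (1,3-cyclohexadiene).
None of the rings are aromatic. Total: 0.

0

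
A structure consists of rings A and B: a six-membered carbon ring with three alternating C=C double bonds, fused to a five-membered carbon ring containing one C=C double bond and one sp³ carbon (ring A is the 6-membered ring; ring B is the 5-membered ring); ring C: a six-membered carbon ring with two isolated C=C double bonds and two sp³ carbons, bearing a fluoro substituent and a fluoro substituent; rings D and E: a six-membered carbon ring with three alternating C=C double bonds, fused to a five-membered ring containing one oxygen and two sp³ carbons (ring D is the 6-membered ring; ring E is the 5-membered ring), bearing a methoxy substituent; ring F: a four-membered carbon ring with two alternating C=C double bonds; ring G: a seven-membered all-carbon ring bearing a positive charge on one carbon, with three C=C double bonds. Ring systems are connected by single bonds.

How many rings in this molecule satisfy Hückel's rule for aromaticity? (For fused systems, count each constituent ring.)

Ring A is fully conjugated (every ring atom contributes a p orbital); 3 ring double bonds give 6 π electrons. That satisfies 4n+2 with n=1, so ring A is aromatic (benzene ring).
Ring B has one sp³ carbon, so it is not fully conjugated — not aromatic (cyclopentene ring).
Ring C has two sp³ carbons, so it is not fully conjugated — not aromatic (1,4-cyclohexadiene).
Ring D has a continuous p-orbital overlap around the ring; 3 ring double bonds give 6 π electrons. 6 = 4(1)+2, so ring D is aromatic (benzene ring).
Ring E has two sp³ carbons, so it is not fully conjugated — not aromatic (oxolane ring).
Ring F has only sp² ring atoms; a planar conformation would have a fully conjugated π system of 4 electrons. But 4 = 4(1), which is 4n not 4n+2, so ring F is not aromatic (cyclobutadiene) — cyclobutadiene is antiaromatic and distorts to a rectangle.
Ring G is fully conjugated (every ring atom contributes a p orbital); 3 ring double bonds (6 π electrons) plus the carbocation's empty p orbital (0, but keeps the ring conjugated) give 6 π electrons. That satisfies 4n+2 with n=1, so ring G is aromatic (tropylium cation).
Aromatic: A, D, G. Total: 3.

3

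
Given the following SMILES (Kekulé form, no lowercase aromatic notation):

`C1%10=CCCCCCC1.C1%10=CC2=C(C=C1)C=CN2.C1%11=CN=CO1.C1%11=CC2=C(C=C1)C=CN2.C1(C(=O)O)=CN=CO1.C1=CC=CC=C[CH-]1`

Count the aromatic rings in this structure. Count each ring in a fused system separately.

The SMILES encodes an eight-membered carbon ring with one C=C double bond; a six-membered carbon ring with three alternating C=C double bonds, fused to a five-membered ring containing one N–H nitrogen and two C=C double bonds; a five-membered ring with an oxygen at position 1 and a nitrogen at position 3 (in a C=N bond), with two double bonds; a six-membered carbon ring with three alternating C=C double bonds, fused to a five-membered ring containing one N–H nitrogen and two C=C double bonds; a five-membered ring with an oxygen at position 1 and a nitrogen at position 3 (in a C=N bond), with two double bonds; a seven-membered all-carbon ring bearing a negative charge on one carbon, with three C=C double bonds.
The 8-membered ring has six sp³ carbons, so it is not fully conjugated — not aromatic (cyclooctene).
The fused 6/5-membered bicyclic (with one N–H) is a single π system with 9 sp² atoms and 10 π electrons from ring double bonds plus a heteroatom lone pair. 10 = 4(2)+2, so the system is aromatic and both rings count as aromatic (indole).
The 5-membered ring with one oxygen and one =N– is fully conjugated (every ring atom contributes a p orbital); 2 ring double bonds (4 π electrons) plus a heteroatom lone pair (2) give 6 π electrons. 6 = 4(1)+2, so it is aromatic (oxazole).
The fused 6/5-membered bicyclic (with one N–H) is a single π system with 9 sp² atoms and 10 π electrons from ring double bonds plus a heteroatom lone pair. 10 = 4(2)+2, so the system is aromatic and both rings count as aromatic (indole).
The second 5-membered ring with one oxygen and one =N– has a continuous p-orbital overlap around the ring; 2 ring double bonds (4 π electrons) plus a heteroatom lone pair (2) give 6 π electrons. That satisfies 4n+2 with n=1, so it is aromatic (oxazole).
The 7-membered ring has only sp² ring atoms; a planar conformation would have a fully conjugated π system of 8 electrons. But 8 = 4(2), which is 4n not 4n+2, so it is not aromatic (cycloheptatrienyl anion).
6 of the 8 rings are aromatic. Total: 6.

6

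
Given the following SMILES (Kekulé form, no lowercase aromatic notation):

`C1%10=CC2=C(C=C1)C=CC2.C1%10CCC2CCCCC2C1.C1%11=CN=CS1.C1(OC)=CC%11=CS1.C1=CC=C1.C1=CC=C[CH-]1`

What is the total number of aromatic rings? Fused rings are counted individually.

The SMILES encodes a six-membered carbon ring with three alternating C=C double bonds, fused to a five-membered carbon ring containing one C=C double bond and one sp³ carbon; two fused six-membered saturated carbon rings; a five-membered ring with a sulfur at position 1 and a nitrogen at position 3 (in a C=N bond), with two double bonds; a five-membered ring of four carbons and one sulfur, with two C=C double bonds; a four-membered carbon ring with two alternating C=C double bonds; a five-membered all-carbon ring bearing a negative charge on one carbon, with two C=C double bonds.
The 6-membered ring has a continuous p-orbital overlap around the ring; 3 ring double bonds give 6 π electrons. Since 6 = 4n+2 (n=1), it is aromatic (benzene ring).
The 5-membered ring has one sp³ carbon, so it is not fully conjugated — not aromatic (cyclopentene ring).
The second 6-membered ring has only sp³ atoms, so it is not fully conjugated — not aromatic (cyclohexane ring).
The third 6-membered ring has only sp³ atoms, so it is not fully conjugated — not aromatic (cyclohexane ring).
The 5-membered ring with one sulfur and one =N– is planar and fully conjugated; 2 ring double bonds (4 π electrons) plus a heteroatom lone pair (2) give 6 π electrons. 6 = 4(1)+2, so it is aromatic (thiazole).
The 5-membered ring with one sulfur is fully conjugated (every ring atom contributes a p orbital); 2 ring double bonds (4 π electrons) plus a heteroatom lone pair (2) give 6 π electrons. 6 = 4(1)+2, so it is aromatic (thiophene).
The 4-membered ring has only sp² ring atoms; a planar conformation would have a fully conjugated π system of 4 electrons. But 4 = 4(1), which is 4n not 4n+2, so it is not aromatic (cyclobutadiene) — cyclobutadiene is antiaromatic and distorts to a rectangle.
The second 5-membered ring is planar and fully conjugated; 2 ring double bonds (4 π electrons) plus the carbanion lone pair (2) give 6 π electrons. Since 6 = 4n+2 (n=1), it is aromatic (cyclopentadienyl anion).
4 of the 8 rings are aromatic. Total: 4.

4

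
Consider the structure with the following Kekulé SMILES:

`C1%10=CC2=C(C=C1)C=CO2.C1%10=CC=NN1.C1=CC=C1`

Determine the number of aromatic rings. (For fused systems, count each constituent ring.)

The SMILES encodes a six-membered carbon ring with three alternating C=C double bonds, fused to a five-membered ring containing one oxygen and two C=C double bonds; a five-membered ring with two adjacent nitrogens (one bearing H, one in a double bond) and two double bonds; a four-membered carbon ring with two alternating C=C double bonds.
The fused 6/5-membered bicyclic (with one oxygen) is a single π system with 9 sp² atoms and 10 π electrons from ring double bonds plus a heteroatom lone pair. 10 = 4(2)+2, so the system is aromatic and both rings count as aromatic (benzofuran).
The 5-membered ring with two adjacent nitrogens (one N–H, one =N–) has a continuous p-orbital overlap around the ring; 2 ring double bonds (4 π electrons) plus a heteroatom lone pair (2) give 6 π electrons. 6 = 4(1)+2, so it is aromatic (pyrazole).
The 4-membered ring has only sp² ring atoms; a planar conformation would have a fully conjugated π system of 4 electrons. But 4 = 4(1), which is 4n not 4n+2, so it is not aromatic (cyclobutadiene) — cyclobutadiene is antiaromatic and distorts to a rectangle.
3 of the 4 rings are aromatic. Total: 3.

3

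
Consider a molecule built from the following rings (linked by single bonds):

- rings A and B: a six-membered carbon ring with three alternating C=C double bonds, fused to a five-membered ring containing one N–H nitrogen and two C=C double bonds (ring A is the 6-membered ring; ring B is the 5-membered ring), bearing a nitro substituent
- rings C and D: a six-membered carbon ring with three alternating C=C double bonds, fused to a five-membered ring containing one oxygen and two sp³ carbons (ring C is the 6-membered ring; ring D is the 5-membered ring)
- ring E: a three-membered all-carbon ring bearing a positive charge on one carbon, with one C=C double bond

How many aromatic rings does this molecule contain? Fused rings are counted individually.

4

Rings A and B form a fused bicyclic system (with one N–H) with 9 sp² atoms and 10 π electrons from ring double bonds plus a heteroatom lone pair. 10 = 4(2)+2, so the system is aromatic and both rings count as aromatic (indole).
Ring C is planar and fully conjugated; 3 ring double bonds give 6 π electrons. Since 6 = 4n+2 (n=1), ring C is aromatic (benzene ring).
Ring D has two sp³ carbons, so it is not fully conjugated — not aromatic (oxolane ring).
Ring E has a continuous p-orbital overlap around the ring; 1 ring double bond (2 π electrons) plus the carbocation's empty p orbital (0, but keeps the ring conjugated) give 2 π electrons. That satisfies 4n+2 with n=0, so ring E is aromatic (cyclopropenyl cation).
Aromatic: A, B, C, E. Total: 4.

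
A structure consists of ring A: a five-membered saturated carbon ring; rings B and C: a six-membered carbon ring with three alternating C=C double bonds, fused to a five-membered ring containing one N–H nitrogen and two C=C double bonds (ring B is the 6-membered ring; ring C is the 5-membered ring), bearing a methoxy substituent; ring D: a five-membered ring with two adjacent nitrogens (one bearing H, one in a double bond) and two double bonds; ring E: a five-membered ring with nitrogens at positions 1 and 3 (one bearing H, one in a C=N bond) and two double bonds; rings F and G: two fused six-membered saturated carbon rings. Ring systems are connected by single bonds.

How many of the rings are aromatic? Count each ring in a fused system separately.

4

Ring A has only sp³ atoms, so it is not fully conjugated — not aromatic (cyclopentane).
Rings B and C form a fused bicyclic system (with one N–H) with 9 sp² atoms and 10 π electrons from ring double bonds plus a heteroatom lone pair. 10 = 4(2)+2, so the system is aromatic and both rings count as aromatic (indole).
Ring D is planar and fully conjugated; 2 ring double bonds (4 π electrons) plus a heteroatom lone pair (2) give 6 π electrons. Since 6 = 4n+2 (n=1), ring D is aromatic (pyrazole).
Ring E is fully conjugated (every ring atom contributes a p orbital); 2 ring double bonds (4 π electrons) plus a heteroatom lone pair (2) give 6 π electrons. That satisfies 4n+2 with n=1, so ring E is aromatic (imidazole).
Ring F has only sp³ atoms, so it is not fully conjugated — not aromatic (cyclohexane ring).
Ring G has only sp³ atoms, so it is not fully conjugated — not aromatic (cyclohexane ring).
Aromatic: B, C, D, E. Total: 4.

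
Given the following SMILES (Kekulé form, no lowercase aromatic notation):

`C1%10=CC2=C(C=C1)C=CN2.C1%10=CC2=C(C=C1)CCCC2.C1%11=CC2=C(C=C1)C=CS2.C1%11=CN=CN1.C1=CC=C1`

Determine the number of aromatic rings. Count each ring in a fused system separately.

6

The SMILES encodes a six-membered carbon ring with three alternating C=C double bonds, fused to a five-membered ring containing one N–H nitrogen and two C=C double bonds; a six-membered carbon ring with three alternating C=C double bonds, fused to a saturated six-membered carbon ring; a six-membered carbon ring with three alternating C=C double bonds, fused to a five-membered ring containing one sulfur and two C=C double bonds; a five-membered ring with nitrogens at positions 1 and 3 (one bearing H, one in a C=N bond) and two double bonds; a four-membered carbon ring with two alternating C=C double bonds.
The fused 6/5-membered bicyclic (with one N–H) is a single π system with 9 sp² atoms and 10 π electrons from ring double bonds plus a heteroatom lone pair. 10 = 4(2)+2, so the system is aromatic and both rings count as aromatic (indole).
The 6-membered ring is fully conjugated (every ring atom contributes a p orbital); 3 ring double bonds give 6 π electrons. Since 6 = 4n+2 (n=1), it is aromatic (benzene ring).
The second 6-membered ring has four sp³ carbons, so it is not fully conjugated — not aromatic (cyclohexane ring).
The fused 6/5-membered bicyclic (with one sulfur) is a single π system with 9 sp² atoms and 10 π electrons from ring double bonds plus a heteroatom lone pair. 10 = 4(2)+2, so the system is aromatic and both rings count as aromatic (benzothiophene).
The 5-membered ring with two nitrogens (one N–H, one =N–) is planar and fully conjugated; 2 ring double bonds (4 π electrons) plus a heteroatom lone pair (2) give 6 π electrons. That satisfies 4n+2 with n=1, so it is aromatic (imidazole).
The 4-membered ring has only sp² ring atoms; a planar conformation would have a fully conjugated π system of 4 electrons. But 4 = 4(1), which is 4n not 4n+2, so it is not aromatic (cyclobutadiene) — cyclobutadiene is antiaromatic and distorts to a rectangle.
6 of the 8 rings are aromatic. Total: 6.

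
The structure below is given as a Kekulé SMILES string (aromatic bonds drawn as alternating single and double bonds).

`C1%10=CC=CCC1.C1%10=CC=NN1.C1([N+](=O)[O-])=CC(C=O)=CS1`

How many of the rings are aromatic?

2

The SMILES encodes a six-membered carbon ring with two conjugated C=C double bonds and two sp³ carbons; a five-membered ring with two adjacent nitrogens (one bearing H, one in a double bond) and two double bonds; a five-membered ring of four carbons and one sulfur, with two C=C double bonds.
The 6-membered ring has two sp³ carbons, so it is not fully conjugated — not aromatic (1,3-cyclohexadiene).
The 5-membered ring with two adjacent nitrogens (one N–H, one =N–) is planar and fully conjugated; 2 ring double bonds (4 π electrons) plus a heteroatom lone pair (2) give 6 π electrons. Since 6 = 4n+2 (n=1), it is aromatic (pyrazole).
The 5-membered ring with one sulfur is fully conjugated (every ring atom contributes a p orbital); 2 ring double bonds (4 π electrons) plus a heteroatom lone pair (2) give 6 π electrons. That satisfies 4n+2 with n=1, so it is aromatic (thiophene).
2 of the 3 rings are aromatic. Total: 2.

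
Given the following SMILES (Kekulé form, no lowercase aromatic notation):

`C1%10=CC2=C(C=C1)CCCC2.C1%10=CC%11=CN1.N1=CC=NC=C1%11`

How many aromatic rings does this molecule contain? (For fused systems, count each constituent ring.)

The SMILES encodes a six-membered carbon ring with three alternating C=C double bonds, fused to a saturated six-membered carbon ring; a five-membered ring of four carbons and one nitrogen bearing a hydrogen, with two C=C double bonds; a six-membered ring with nitrogens at positions 1 and 4 and three alternating double bonds.
The 6-membered ring has a continuous p-orbital overlap around the ring; 3 ring double bonds give 6 π electrons. That satisfies 4n+2 with n=1, so it is aromatic (benzene ring).
The second 6-membered ring has four sp³ carbons, so it is not fully conjugated — not aromatic (cyclohexane ring).
The 5-membered ring with one N–H is fully conjugated (every ring atom contributes a p orbital); 2 ring double bonds (4 π electrons) plus a heteroatom lone pair (2) give 6 π electrons. Since 6 = 4n+2 (n=1), it is aromatic (pyrrole).
The 6-membered ring with two nitrogens (1,4) is planar and fully conjugated; 3 ring double bonds give 6 π electrons. 6 = 4(1)+2, so it is aromatic (pyrazine).
3 of the 4 rings are aromatic. Total: 3.

3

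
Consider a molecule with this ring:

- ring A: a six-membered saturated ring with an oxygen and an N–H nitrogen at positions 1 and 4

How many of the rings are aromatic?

0

Ring A has only sp³ atoms, so it is not fully conjugated — not aromatic (morpholine).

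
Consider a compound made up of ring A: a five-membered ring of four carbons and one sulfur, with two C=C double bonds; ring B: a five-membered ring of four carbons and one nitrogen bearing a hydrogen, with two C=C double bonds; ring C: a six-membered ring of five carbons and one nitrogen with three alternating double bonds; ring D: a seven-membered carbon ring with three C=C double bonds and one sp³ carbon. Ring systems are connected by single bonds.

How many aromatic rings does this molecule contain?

3

Ring A has a continuous p-orbital overlap around the ring; 2 ring double bonds (4 π electrons) plus a heteroatom lone pair (2) give 6 π electrons. Since 6 = 4n+2 (n=1), ring A is aromatic (thiophene).
Ring B has a continuous p-orbital overlap around the ring; 2 ring double bonds (4 π electrons) plus a heteroatom lone pair (2) give 6 π electrons. That satisfies 4n+2 with n=1, so ring B is aromatic (pyrrole).
Ring C is planar and fully conjugated; 3 ring double bonds give 6 π electrons. That satisfies 4n+2 with n=1, so ring C is aromatic (pyridine).
Ring D has one sp³ carbon, so it is not fully conjugated — not aromatic (cycloheptatriene).
Aromatic: A, B, C. Total: 3.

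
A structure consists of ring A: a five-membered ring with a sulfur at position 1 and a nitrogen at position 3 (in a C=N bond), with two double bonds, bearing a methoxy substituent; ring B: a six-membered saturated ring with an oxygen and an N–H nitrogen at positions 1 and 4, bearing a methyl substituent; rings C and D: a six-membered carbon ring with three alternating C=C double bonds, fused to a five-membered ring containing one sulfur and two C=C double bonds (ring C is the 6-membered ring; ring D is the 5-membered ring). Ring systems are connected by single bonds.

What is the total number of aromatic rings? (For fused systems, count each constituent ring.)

Ring A has a continuous p-orbital overlap around the ring; 2 ring double bonds (4 π electrons) plus a heteroatom lone pair (2) give 6 π electrons. That satisfies 4n+2 with n=1, so ring A is aromatic (thiazole).
Ring B has only sp³ atoms, so it is not fully conjugated — not aromatic (morpholine).
Rings C and D form a fused bicyclic system (with one sulfur) with 9 sp² atoms and 10 π electrons from ring double bonds plus a heteroatom lone pair. 10 = 4(2)+2, so the system is aromatic and both rings count as aromatic (benzothiophene).
Aromatic: A, C, D. Total: 3.

3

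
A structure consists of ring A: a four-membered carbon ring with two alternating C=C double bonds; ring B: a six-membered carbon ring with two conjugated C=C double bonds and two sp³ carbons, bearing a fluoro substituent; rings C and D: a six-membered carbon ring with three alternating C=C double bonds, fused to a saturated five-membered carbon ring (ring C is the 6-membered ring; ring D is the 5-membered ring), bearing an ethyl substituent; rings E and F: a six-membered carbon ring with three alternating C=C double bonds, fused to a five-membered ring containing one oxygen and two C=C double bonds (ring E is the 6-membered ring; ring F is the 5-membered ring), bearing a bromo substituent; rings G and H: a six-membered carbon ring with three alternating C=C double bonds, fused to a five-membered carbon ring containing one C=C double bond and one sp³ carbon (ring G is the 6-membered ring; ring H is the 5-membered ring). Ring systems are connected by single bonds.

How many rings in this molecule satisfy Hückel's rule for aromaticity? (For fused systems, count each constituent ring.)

Ring A has only sp² ring atoms; a planar conformation would have a fully conjugated π system of 4 electrons. But 4 = 4(1), which is 4n not 4n+2, so ring A is not aromatic (cyclobutadiene) — cyclobutadiene is antiaromatic and distorts to a rectangle.
Ring B has two sp³ carbons, so it is not fully conjugated — not aromatic (1,3-cyclohexadiene).
Ring C is planar and fully conjugated; 3 ring double bonds give 6 π electrons. Since 6 = 4n+2 (n=1), ring C is aromatic (benzene ring).
Ring D has three sp³ carbons, so it is not fully conjugated — not aromatic (cyclopentane ring).
Rings E and F form a fused bicyclic system (with one oxygen) with 9 sp² atoms and 10 π electrons from ring double bonds plus a heteroatom lone pair. 10 = 4(2)+2, so the system is aromatic and both rings count as aromatic (benzofuran).
Ring G has a continuous p-orbital overlap around the ring; 3 ring double bonds give 6 π electrons. 6 = 4(1)+2, so ring G is aromatic (benzene ring).
Ring H has one sp³ carbon, so it is not fully conjugated — not aromatic (cyclopentene ring).
Aromatic: C, E, F, G. Total: 4.

4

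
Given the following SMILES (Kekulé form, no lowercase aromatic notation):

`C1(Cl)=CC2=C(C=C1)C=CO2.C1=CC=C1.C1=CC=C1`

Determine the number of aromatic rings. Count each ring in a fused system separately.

2

The SMILES encodes a six-membered carbon ring with three alternating C=C double bonds, fused to a five-membered ring containing one oxygen and two C=C double bonds; a four-membered carbon ring with two alternating C=C double bonds; a four-membered carbon ring with two alternating C=C double bonds.
The fused 6/5-membered bicyclic (with one oxygen) is a single π system with 9 sp² atoms and 10 π electrons from ring double bonds plus a heteroatom lone pair. 10 = 4(2)+2, so the system is aromatic and both rings count as aromatic (benzofuran).
The 4-membered ring has only sp² ring atoms; a planar conformation would have a fully conjugated π system of 4 electrons. But 4 = 4(1), which is 4n not 4n+2, so it is not aromatic (cyclobutadiene) — cyclobutadiene is antiaromatic and distorts to a rectangle.
The second 4-membered ring has only sp² ring atoms; a planar conformation would have a fully conjugated π system of 4 electrons. But 4 = 4(1), which is 4n not 4n+2, so it is not aromatic (cyclobutadiene) — cyclobutadiene is antiaromatic and distorts to a rectangle.
2 of the 4 rings are aromatic. Total: 2.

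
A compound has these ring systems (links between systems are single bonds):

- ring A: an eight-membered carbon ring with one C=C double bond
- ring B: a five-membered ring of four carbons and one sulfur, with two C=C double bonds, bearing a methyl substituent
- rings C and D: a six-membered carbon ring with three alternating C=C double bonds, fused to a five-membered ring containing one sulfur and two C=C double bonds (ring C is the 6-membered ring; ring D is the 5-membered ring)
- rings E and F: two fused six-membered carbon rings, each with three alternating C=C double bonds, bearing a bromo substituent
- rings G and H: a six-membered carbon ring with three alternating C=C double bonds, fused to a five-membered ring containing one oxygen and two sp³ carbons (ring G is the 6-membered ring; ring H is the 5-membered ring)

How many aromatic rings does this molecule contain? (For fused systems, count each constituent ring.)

Ring A has six sp³ carbons, so it is not fully conjugated — not aromatic (cyclooctene).
Ring B is fully conjugated (every ring atom contributes a p orbital); 2 ring double bonds (4 π electrons) plus a heteroatom lone pair (2) give 6 π electrons. That satisfies 4n+2 with n=1, so ring B is aromatic (thiophene).
Rings C and D form a fused bicyclic system (with one sulfur) with 9 sp² atoms and 10 π electrons from ring double bonds plus a heteroatom lone pair. 10 = 4(2)+2, so the system is aromatic and both rings count as aromatic (benzothiophene).
Rings E and F form a fused bicyclic system with 10 sp² atoms and 10 π electrons from ring double bonds. 10 = 4(2)+2, so the system is aromatic and both rings count as aromatic (naphthalene).
Ring G has a continuous p-orbital overlap around the ring; 3 ring double bonds give 6 π electrons. That satisfies 4n+2 with n=1, so ring G is aromatic (benzene ring).
Ring H has two sp³ carbons, so it is not fully conjugated — not aromatic (oxolane ring).
Aromatic: B, C, D, E, F, G. Total: 6.

6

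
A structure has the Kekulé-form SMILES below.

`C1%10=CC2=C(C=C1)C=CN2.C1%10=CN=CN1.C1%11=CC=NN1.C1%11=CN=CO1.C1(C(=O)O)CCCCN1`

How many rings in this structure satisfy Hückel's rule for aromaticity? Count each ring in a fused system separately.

5

The SMILES encodes a six-membered carbon ring with three alternating C=C double bonds, fused to a five-membered ring containing one N–H nitrogen and two C=C double bonds; a five-membered ring with nitrogens at positions 1 and 3 (one bearing H, one in a C=N bond) and two double bonds; a five-membered ring with two adjacent nitrogens (one bearing H, one in a double bond) and two double bonds; a five-membered ring with an oxygen at position 1 and a nitrogen at position 3 (in a C=N bond), with two double bonds; a six-membered saturated ring of five carbons and one N–H nitrogen.
The fused 6/5-membered bicyclic (with one N–H) is a single π system with 9 sp² atoms and 10 π electrons from ring double bonds plus a heteroatom lone pair. 10 = 4(2)+2, so the system is aromatic and both rings count as aromatic (indole).
The 5-membered ring with two nitrogens (one N–H, one =N–) is fully conjugated (every ring atom contributes a p orbital); 2 ring double bonds (4 π electrons) plus a heteroatom lone pair (2) give 6 π electrons. 6 = 4(1)+2, so it is aromatic (imidazole).
The 5-membered ring with two adjacent nitrogens (one N–H, one =N–) has a continuous p-orbital overlap around the ring; 2 ring double bonds (4 π electrons) plus a heteroatom lone pair (2) give 6 π electrons. 6 = 4(1)+2, so it is aromatic (pyrazole).
The 5-membered ring with one oxygen and one =N– is fully conjugated (every ring atom contributes a p orbital); 2 ring double bonds (4 π electrons) plus a heteroatom lone pair (2) give 6 π electrons. 6 = 4(1)+2, so it is aromatic (oxazole).
The 6-membered ring with one N–H has only sp³ atoms, so it is not fully conjugated — not aromatic (piperidine).
5 of the 6 rings are aromatic. Total: 5.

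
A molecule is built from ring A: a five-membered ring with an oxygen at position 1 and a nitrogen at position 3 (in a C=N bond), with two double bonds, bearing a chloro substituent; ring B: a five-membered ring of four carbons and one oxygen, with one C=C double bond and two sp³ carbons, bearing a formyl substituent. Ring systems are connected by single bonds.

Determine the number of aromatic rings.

Ring A is fully conjugated (every ring atom contributes a p orbital); 2 ring double bonds (4 π electrons) plus a heteroatom lone pair (2) give 6 π electrons. Since 6 = 4n+2 (n=1), ring A is aromatic (oxazole).
Ring B has two sp³ carbons, so it is not fully conjugated — not aromatic (2,3-dihydrofuran).
Aromatic: A. Total: 1.

1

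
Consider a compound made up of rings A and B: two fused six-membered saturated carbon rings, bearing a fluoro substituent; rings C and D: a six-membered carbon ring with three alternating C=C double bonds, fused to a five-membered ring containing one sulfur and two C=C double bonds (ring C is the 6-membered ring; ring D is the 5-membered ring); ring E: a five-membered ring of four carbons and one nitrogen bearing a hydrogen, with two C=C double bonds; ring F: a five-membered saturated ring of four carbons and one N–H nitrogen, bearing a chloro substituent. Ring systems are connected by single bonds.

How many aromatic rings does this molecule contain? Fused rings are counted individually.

Ring A has only sp³ atoms, so it is not fully conjugated — not aromatic (cyclohexane ring).
Ring B has only sp³ atoms, so it is not fully conjugated — not aromatic (cyclohexane ring).
Rings C and D form a fused bicyclic system (with one sulfur) with 9 sp² atoms and 10 π electrons from ring double bonds plus a heteroatom lone pair. 10 = 4(2)+2, so the system is aromatic and both rings count as aromatic (benzothiophene).
Ring E is fully conjugated (every ring atom contributes a p orbital); 2 ring double bonds (4 π electrons) plus a heteroatom lone pair (2) give 6 π electrons. Since 6 = 4n+2 (n=1), ring E is aromatic (pyrrole).
Ring F has only sp³ atoms, so it is not fully conjugated — not aromatic (pyrrolidine).
Aromatic: C, D, E. Total: 3.

3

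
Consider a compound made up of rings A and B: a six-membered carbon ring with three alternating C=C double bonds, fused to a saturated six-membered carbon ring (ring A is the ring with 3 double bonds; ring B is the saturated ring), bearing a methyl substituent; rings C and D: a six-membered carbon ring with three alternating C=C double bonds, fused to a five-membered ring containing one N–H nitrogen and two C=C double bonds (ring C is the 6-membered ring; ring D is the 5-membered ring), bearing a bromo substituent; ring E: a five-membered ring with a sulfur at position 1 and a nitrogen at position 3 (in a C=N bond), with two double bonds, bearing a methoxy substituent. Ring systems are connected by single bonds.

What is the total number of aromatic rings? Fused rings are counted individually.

Ring A has a continuous p-orbital overlap around the ring; 3 ring double bonds give 6 π electrons. That satisfies 4n+2 with n=1, so ring A is aromatic (benzene ring).
Ring B has four sp³ carbons, so it is not fully conjugated — not aromatic (cyclohexane ring).
Rings C and D form a fused bicyclic system (with one N–H) with 9 sp² atoms and 10 π electrons from ring double bonds plus a heteroatom lone pair. 10 = 4(2)+2, so the system is aromatic and both rings count as aromatic (indole).
Ring E is fully conjugated (every ring atom contributes a p orbital); 2 ring double bonds (4 π electrons) plus a heteroatom lone pair (2) give 6 π electrons. 6 = 4(1)+2, so ring E is aromatic (thiazole).
Aromatic: A, C, D, E. Total: 4.

4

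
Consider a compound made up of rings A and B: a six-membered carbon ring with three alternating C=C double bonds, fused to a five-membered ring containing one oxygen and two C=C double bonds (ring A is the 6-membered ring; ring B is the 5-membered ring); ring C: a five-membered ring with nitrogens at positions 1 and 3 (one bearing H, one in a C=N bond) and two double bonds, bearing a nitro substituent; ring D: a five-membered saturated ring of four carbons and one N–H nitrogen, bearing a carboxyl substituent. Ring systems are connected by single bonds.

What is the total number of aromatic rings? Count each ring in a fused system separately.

Rings A and B form a fused bicyclic system (with one oxygen) with 9 sp² atoms and 10 π electrons from ring double bonds plus a heteroatom lone pair. 10 = 4(2)+2, so the system is aromatic and both rings count as aromatic (benzofuran).
Ring C has a continuous p-orbital overlap around the ring; 2 ring double bonds (4 π electrons) plus a heteroatom lone pair (2) give 6 π electrons. 6 = 4(1)+2, so ring C is aromatic (imidazole).
Ring D has only sp³ atoms, so it is not fully conjugated — not aromatic (pyrrolidine).
Aromatic: A, B, C. Total: 3.

3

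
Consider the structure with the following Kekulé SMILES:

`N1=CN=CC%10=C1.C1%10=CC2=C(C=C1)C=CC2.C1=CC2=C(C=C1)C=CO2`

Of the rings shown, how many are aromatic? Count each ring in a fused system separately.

4

The SMILES encodes a six-membered ring with nitrogens at positions 1 and 3 and three alternating double bonds; a six-membered carbon ring with three alternating C=C double bonds, fused to a five-membered carbon ring containing one C=C double bond and one sp³ carbon; a six-membered carbon ring with three alternating C=C double bonds, fused to a five-membered ring containing one oxygen and two C=C double bonds.
The 6-membered ring with two nitrogens (1,3) is fully conjugated (every ring atom contributes a p orbital); 3 ring double bonds give 6 π electrons. Since 6 = 4n+2 (n=1), it is aromatic (pyrimidine).
The 6-membered ring is fully conjugated (every ring atom contributes a p orbital); 3 ring double bonds give 6 π electrons. Since 6 = 4n+2 (n=1), it is aromatic (benzene ring).
The 5-membered ring has one sp³ carbon, so it is not fully conjugated — not aromatic (cyclopentene ring).
The fused 6/5-membered bicyclic (with one oxygen) is a single π system with 9 sp² atoms and 10 π electrons from ring double bonds plus a heteroatom lone pair. 10 = 4(2)+2, so the system is aromatic and both rings count as aromatic (benzofuran).
4 of the 5 rings are aromatic. Total: 4.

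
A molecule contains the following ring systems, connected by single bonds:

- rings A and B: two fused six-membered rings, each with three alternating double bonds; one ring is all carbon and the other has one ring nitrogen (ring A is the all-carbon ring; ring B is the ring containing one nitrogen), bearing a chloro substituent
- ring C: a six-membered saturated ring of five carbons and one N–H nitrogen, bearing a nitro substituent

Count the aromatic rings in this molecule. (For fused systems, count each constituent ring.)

2

Rings A and B form a fused bicyclic system (with one nitrogen) with 10 sp² atoms and 10 π electrons from ring double bonds. 10 = 4(2)+2, so the system is aromatic and both rings count as aromatic (quinoline).
Ring C has only sp³ atoms, so it is not fully conjugated — not aromatic (piperidine).
Aromatic: A, B. Total: 2.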